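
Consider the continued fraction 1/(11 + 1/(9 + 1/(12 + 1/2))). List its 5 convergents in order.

0/1, 1/11, 9/100, 109/1211, 227/2522

Using the convergent recurrence p_i = a_i*p_{i-1} + p_{i-2}, q_i = a_i*q_{i-1} + q_{i-2} with p_{-2}=0, p_{-1}=1, q_{-2}=1, q_{-1}=0:
  i=0: a_0=0, p_0 = 0*1 + 0 = 0, q_0 = 0*0 + 1 = 1.
  i=1: a_1=11, p_1 = 11*0 + 1 = 1, q_1 = 11*1 + 0 = 11.
  i=2: a_2=9, p_2 = 9*1 + 0 = 9, q_2 = 9*11 + 1 = 100.
  i=3: a_3=12, p_3 = 12*9 + 1 = 109, q_3 = 12*100 + 11 = 1211.
  i=4: a_4=2, p_4 = 2*109 + 9 = 227, q_4 = 2*1211 + 100 = 2522.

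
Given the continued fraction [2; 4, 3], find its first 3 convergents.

Using the convergent recurrence p_i = a_i*p_{i-1} + p_{i-2}, q_i = a_i*q_{i-1} + q_{i-2} with p_{-2}=0, p_{-1}=1, q_{-2}=1, q_{-1}=0:
  i=0: a_0=2, p_0 = 2*1 + 0 = 2, q_0 = 2*0 + 1 = 1.
  i=1: a_1=4, p_1 = 4*2 + 1 = 9, q_1 = 4*1 + 0 = 4.
  i=2: a_2=3, p_2 = 3*9 + 2 = 29, q_2 = 3*4 + 1 = 13.

2/1, 9/4, 29/13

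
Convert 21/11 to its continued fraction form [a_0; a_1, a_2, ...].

[1; 1, 10]

Run the Euclidean algorithm on 21 and 11; the successive quotients are the partial quotients a_0, a_1, ... (each step inverts the fractional part left over by the previous one):
  21 = 1*11 + 10, so a_0 = 1.
  11 = 1*10 + 1, so a_1 = 1.
  10 = 10*1 + 0, so a_2 = 10.
The remainder reaches 0 after 3 divisions, so the expansion has 3 partial quotients, read off in order.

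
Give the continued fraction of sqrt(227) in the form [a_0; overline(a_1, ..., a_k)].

[15; overline(15, 30)]

Write x_i = (sqrt(227) + m_i)/d_i with (m_0, d_0) = (0, 1). a_0 = floor(sqrt(227)) = 15, since 15^2 = 225 <= 227 < 256 = 16^2.
Iterate m_{i+1} = d_i*a_i - m_i, d_{i+1} = (227 - m_{i+1}^2)/d_i, a_{i+1} = floor((a_0 + m_{i+1})/d_{i+1}):
  m_1 = 1*15 - 0 = 15, d_1 = (227 - 15^2)/1 = 2/1 = 2, a_1 = floor((15 + 15)/2) = 15.
  m_2 = 2*15 - 15 = 15, d_2 = (227 - 15^2)/2 = 2/2 = 1, a_2 = floor((15 + 15)/1) = 30.
  m_3 = 1*30 - 15 = 15, d_3 = (227 - 15^2)/1 = 2/1 = 2: (m_3, d_3) = (m_1, d_1) = (15, 2), so from here the quotients repeat a_1, a_2; the period length is 2.
Hence the expansion of sqrt(227) is a_0 = 15 followed by the repeating block 15, 30 (period 2).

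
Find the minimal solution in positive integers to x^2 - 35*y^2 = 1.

(x, y) = (6, 1)

First expand sqrt(35) as a continued fraction. With x_i = (sqrt(35) + m_i)/d_i and (m_0, d_0) = (0, 1): a_0 = floor(sqrt(35)) = 5, since 5^2 = 25 <= 35 < 36 = 6^2.
Iterate m_{i+1} = d_i*a_i - m_i, d_{i+1} = (35 - m_{i+1}^2)/d_i, a_{i+1} = floor((a_0 + m_{i+1})/d_{i+1}):
  m_1 = 1*5 - 0 = 5, d_1 = (35 - 5^2)/1 = 10/1 = 10, a_1 = floor((5 + 5)/10) = 1.
  m_2 = 10*1 - 5 = 5, d_2 = (35 - 5^2)/10 = 10/10 = 1, a_2 = floor((5 + 5)/1) = 10.
  m_3 = 1*10 - 5 = 5, d_3 = (35 - 5^2)/1 = 10/1 = 10: (m_3, d_3) = (m_1, d_1) = (5, 10), so from here the quotients repeat a_1, a_2; the period length is 2.
So sqrt(35) = [5; (1, 10)] with period length k = 2.
k is even, so the fundamental solution of x^2 - 35y^2 = 1 is (p_{k-1}, q_{k-1}) = (p_1, q_1); compute convergents through index 1.
Convergents (p_i = a_i*p_{i-1} + p_{i-2}, q_i = a_i*q_{i-1} + q_{i-2} with p_{-2}=0, p_{-1}=1, q_{-2}=1, q_{-1}=0):
  i=0: a_0=5, p_0 = 5*1 + 0 = 5, q_0 = 5*0 + 1 = 1.
  i=1: a_1=1, p_1 = 1*5 + 1 = 6, q_1 = 1*1 + 0 = 1.
Check: 6^2 - 35*1^2 = 36 - 35 = 1, so (x, y) = (6, 1) solves the equation, and by the theorem it is the least positive solution.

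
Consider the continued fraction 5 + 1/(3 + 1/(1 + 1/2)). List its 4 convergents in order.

Using the convergent recurrence p_i = a_i*p_{i-1} + p_{i-2}, q_i = a_i*q_{i-1} + q_{i-2} with p_{-2}=0, p_{-1}=1, q_{-2}=1, q_{-1}=0:
  i=0: a_0=5, p_0 = 5*1 + 0 = 5, q_0 = 5*0 + 1 = 1.
  i=1: a_1=3, p_1 = 3*5 + 1 = 16, q_1 = 3*1 + 0 = 3.
  i=2: a_2=1, p_2 = 1*16 + 5 = 21, q_2 = 1*3 + 1 = 4.
  i=3: a_3=2, p_3 = 2*21 + 16 = 58, q_3 = 2*4 + 3 = 11.

5/1, 16/3, 21/4, 58/11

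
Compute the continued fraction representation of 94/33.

[2; 1, 5, 1, 1, 2]

Run the Euclidean algorithm on 94 and 33; the successive quotients are the partial quotients a_0, a_1, ... (each step inverts the fractional part left over by the previous one):
  94 = 2*33 + 28, so a_0 = 2.
  33 = 1*28 + 5, so a_1 = 1.
  28 = 5*5 + 3, so a_2 = 5.
  5 = 1*3 + 2, so a_3 = 1.
  3 = 1*2 + 1, so a_4 = 1.
  2 = 2*1 + 0, so a_5 = 2.
The remainder reaches 0 after 6 divisions, so the expansion has 6 partial quotients, read off in order.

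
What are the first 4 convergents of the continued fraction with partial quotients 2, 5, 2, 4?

Using the convergent recurrence p_i = a_i*p_{i-1} + p_{i-2}, q_i = a_i*q_{i-1} + q_{i-2} with p_{-2}=0, p_{-1}=1, q_{-2}=1, q_{-1}=0:
  i=0: a_0=2, p_0 = 2*1 + 0 = 2, q_0 = 2*0 + 1 = 1.
  i=1: a_1=5, p_1 = 5*2 + 1 = 11, q_1 = 5*1 + 0 = 5.
  i=2: a_2=2, p_2 = 2*11 + 2 = 24, q_2 = 2*5 + 1 = 11.
  i=3: a_3=4, p_3 = 4*24 + 11 = 107, q_3 = 4*11 + 5 = 49.

2/1, 11/5, 24/11, 107/49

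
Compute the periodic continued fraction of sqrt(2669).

[51; (1, 1, 1, 25, 6, 25, 1, 1, 1, 102)]

Write x_i = (sqrt(2669) + m_i)/d_i with (m_0, d_0) = (0, 1). a_0 = floor(sqrt(2669)) = 51, since 51^2 = 2601 <= 2669 < 2704 = 52^2.
Iterate m_{i+1} = d_i*a_i - m_i, d_{i+1} = (2669 - m_{i+1}^2)/d_i, a_{i+1} = floor((a_0 + m_{i+1})/d_{i+1}):
  m_1 = 1*51 - 0 = 51, d_1 = (2669 - 51^2)/1 = 68/1 = 68, a_1 = floor((51 + 51)/68) = 1.
  m_2 = 68*1 - 51 = 17, d_2 = (2669 - 17^2)/68 = 2380/68 = 35, a_2 = floor((51 + 17)/35) = 1.
  m_3 = 35*1 - 17 = 18, d_3 = (2669 - 18^2)/35 = 2345/35 = 67, a_3 = floor((51 + 18)/67) = 1.
  m_4 = 67*1 - 18 = 49, d_4 = (2669 - 49^2)/67 = 268/67 = 4, a_4 = floor((51 + 49)/4) = 25.
  m_5 = 4*25 - 49 = 51, d_5 = (2669 - 51^2)/4 = 68/4 = 17, a_5 = floor((51 + 51)/17) = 6.
  m_6 = 17*6 - 51 = 51, d_6 = (2669 - 51^2)/17 = 68/17 = 4, a_6 = floor((51 + 51)/4) = 25.
  m_7 = 4*25 - 51 = 49, d_7 = (2669 - 49^2)/4 = 268/4 = 67, a_7 = floor((51 + 49)/67) = 1.
  m_8 = 67*1 - 49 = 18, d_8 = (2669 - 18^2)/67 = 2345/67 = 35, a_8 = floor((51 + 18)/35) = 1.
  m_9 = 35*1 - 18 = 17, d_9 = (2669 - 17^2)/35 = 2380/35 = 68, a_9 = floor((51 + 17)/68) = 1.
  m_10 = 68*1 - 17 = 51, d_10 = (2669 - 51^2)/68 = 68/68 = 1, a_10 = floor((51 + 51)/1) = 102.
  m_11 = 1*102 - 51 = 51, d_11 = (2669 - 51^2)/1 = 68/1 = 68: (m_11, d_11) = (m_1, d_1) = (51, 68), so from here the quotients repeat a_1, ..., a_10; the period length is 10.
Hence the expansion of sqrt(2669) is a_0 = 51 followed by the repeating block 1, 1, 1, 25, 6, 25, 1, 1, 1, 102 (period 10).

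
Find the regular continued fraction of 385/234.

Run the Euclidean algorithm on 385 and 234; the successive quotients are the partial quotients a_0, a_1, ... (each step inverts the fractional part left over by the previous one):
  385 = 1*234 + 151, so a_0 = 1.
  234 = 1*151 + 83, so a_1 = 1.
  151 = 1*83 + 68, so a_2 = 1.
  83 = 1*68 + 15, so a_3 = 1.
  68 = 4*15 + 8, so a_4 = 4.
  15 = 1*8 + 7, so a_5 = 1.
  8 = 1*7 + 1, so a_6 = 1.
  7 = 7*1 + 0, so a_7 = 7.
The remainder reaches 0 after 8 divisions, so the expansion has 8 partial quotients, read off in order.

[1; 1, 1, 1, 4, 1, 1, 7]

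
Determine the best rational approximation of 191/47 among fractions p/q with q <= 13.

53/13

Expand x = 191/47 as a continued fraction with the Euclidean algorithm:
  191 = 4*47 + 3, so a_0 = 4.
  47 = 15*3 + 2, so a_1 = 15.
  3 = 1*2 + 1, so a_2 = 1.
  2 = 2*1 + 0, so a_3 = 2.
so x = [4; 15, 1, 2].
Convergents (p_i = a_i*p_{i-1} + p_{i-2}, q_i = a_i*q_{i-1} + q_{i-2} with p_{-2}=0, p_{-1}=1, q_{-2}=1, q_{-1}=0), until the denominator exceeds 13:
  i=0: a_0=4, p_0 = 4*1 + 0 = 4, q_0 = 4*0 + 1 = 1.
  i=1: a_1=15, p_1 = 15*4 + 1 = 61, q_1 = 15*1 + 0 = 15.
q_1 = 15 > 13, so the last convergent with denominator <= 13 is p_0/q_0 = 4/1.
The closest fraction with denominator <= 13 is either p_0/q_0 or the intermediate fraction (k*p_0 + p_{-1})/(k*q_0 + q_{-1}) with the largest k >= 1 whose denominator stays <= 13; these approach x as k grows, and every other convergent or intermediate fraction in range is farther away.
Largest k: floor((13 - q_{-1})/q_0) = floor((13 - 0)/1) = 13 (using the seeds p_{-1} = 1, q_{-1} = 0).
That gives (13*4 + 1)/(13*1 + 0) = 53/13.
Compare the errors: |x - 4/1| = |191*1 - 4*47|/(47*1) = 3/47, and |x - 53/13| = |191*13 - 53*47|/(47*13) = 8/611.
Cross-multiplying, 8*47 = 376 < 1833 = 3*611, so 8/611 is smaller: the intermediate fraction 53/13 is closer to x than 4/1.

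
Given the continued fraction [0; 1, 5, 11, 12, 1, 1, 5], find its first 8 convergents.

Using the convergent recurrence p_i = a_i*p_{i-1} + p_{i-2}, q_i = a_i*q_{i-1} + q_{i-2} with p_{-2}=0, p_{-1}=1, q_{-2}=1, q_{-1}=0:
  i=0: a_0=0, p_0 = 0*1 + 0 = 0, q_0 = 0*0 + 1 = 1.
  i=1: a_1=1, p_1 = 1*0 + 1 = 1, q_1 = 1*1 + 0 = 1.
  i=2: a_2=5, p_2 = 5*1 + 0 = 5, q_2 = 5*1 + 1 = 6.
  i=3: a_3=11, p_3 = 11*5 + 1 = 56, q_3 = 11*6 + 1 = 67.
  i=4: a_4=12, p_4 = 12*56 + 5 = 677, q_4 = 12*67 + 6 = 810.
  i=5: a_5=1, p_5 = 1*677 + 56 = 733, q_5 = 1*810 + 67 = 877.
  i=6: a_6=1, p_6 = 1*733 + 677 = 1410, q_6 = 1*877 + 810 = 1687.
  i=7: a_7=5, p_7 = 5*1410 + 733 = 7783, q_7 = 5*1687 + 877 = 9312.

0/1, 1/1, 5/6, 56/67, 677/810, 733/877, 1410/1687, 7783/9312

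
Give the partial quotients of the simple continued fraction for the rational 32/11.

[2; 1, 10]

Run the Euclidean algorithm on 32 and 11; the successive quotients are the partial quotients a_0, a_1, ... (each step inverts the fractional part left over by the previous one):
  32 = 2*11 + 10, so a_0 = 2.
  11 = 1*10 + 1, so a_1 = 1.
  10 = 10*1 + 0, so a_2 = 10.
The remainder reaches 0 after 3 divisions, so the expansion has 3 partial quotients, read off in order.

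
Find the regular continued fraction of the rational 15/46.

Run the Euclidean algorithm on 15 and 46; the successive quotients are the partial quotients a_0, a_1, ... (each step inverts the fractional part left over by the previous one):
  15 = 0*46 + 15, so a_0 = 0.
  46 = 3*15 + 1, so a_1 = 3.
  15 = 15*1 + 0, so a_2 = 15.
The remainder reaches 0 after 3 divisions, so the expansion has 3 partial quotients, read off in order.

[0; 3, 15]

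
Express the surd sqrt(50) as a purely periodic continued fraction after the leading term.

Write x_i = (sqrt(50) + m_i)/d_i with (m_0, d_0) = (0, 1). a_0 = floor(sqrt(50)) = 7, since 7^2 = 49 <= 50 < 64 = 8^2.
Iterate m_{i+1} = d_i*a_i - m_i, d_{i+1} = (50 - m_{i+1}^2)/d_i, a_{i+1} = floor((a_0 + m_{i+1})/d_{i+1}):
  m_1 = 1*7 - 0 = 7, d_1 = (50 - 7^2)/1 = 1/1 = 1, a_1 = floor((7 + 7)/1) = 14.
  m_2 = 1*14 - 7 = 7, d_2 = (50 - 7^2)/1 = 1/1 = 1: (m_2, d_2) = (m_1, d_1) = (7, 1), so from here the quotient a_1 repeats; the period length is 1.
Hence the expansion of sqrt(50) is a_0 = 7 followed by the repeating block 14 (period 1).

[7; (14)]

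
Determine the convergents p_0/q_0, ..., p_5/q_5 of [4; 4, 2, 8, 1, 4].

4/1, 17/4, 38/9, 321/76, 359/85, 1757/416

Using the convergent recurrence p_i = a_i*p_{i-1} + p_{i-2}, q_i = a_i*q_{i-1} + q_{i-2} with p_{-2}=0, p_{-1}=1, q_{-2}=1, q_{-1}=0:
  i=0: a_0=4, p_0 = 4*1 + 0 = 4, q_0 = 4*0 + 1 = 1.
  i=1: a_1=4, p_1 = 4*4 + 1 = 17, q_1 = 4*1 + 0 = 4.
  i=2: a_2=2, p_2 = 2*17 + 4 = 38, q_2 = 2*4 + 1 = 9.
  i=3: a_3=8, p_3 = 8*38 + 17 = 321, q_3 = 8*9 + 4 = 76.
  i=4: a_4=1, p_4 = 1*321 + 38 = 359, q_4 = 1*76 + 9 = 85.
  i=5: a_5=4, p_5 = 4*359 + 321 = 1757, q_5 = 4*85 + 76 = 416.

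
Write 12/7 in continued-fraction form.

[1; 1, 2, 2]

Run the Euclidean algorithm on 12 and 7; the successive quotients are the partial quotients a_0, a_1, ... (each step inverts the fractional part left over by the previous one):
  12 = 1*7 + 5, so a_0 = 1.
  7 = 1*5 + 2, so a_1 = 1.
  5 = 2*2 + 1, so a_2 = 2.
  2 = 2*1 + 0, so a_3 = 2.
The remainder reaches 0 after 4 divisions, so the expansion has 4 partial quotients, read off in order.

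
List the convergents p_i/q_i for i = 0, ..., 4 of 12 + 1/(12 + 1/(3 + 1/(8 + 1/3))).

12/1, 145/12, 447/37, 3721/308, 11610/961

Using the convergent recurrence p_i = a_i*p_{i-1} + p_{i-2}, q_i = a_i*q_{i-1} + q_{i-2} with p_{-2}=0, p_{-1}=1, q_{-2}=1, q_{-1}=0:
  i=0: a_0=12, p_0 = 12*1 + 0 = 12, q_0 = 12*0 + 1 = 1.
  i=1: a_1=12, p_1 = 12*12 + 1 = 145, q_1 = 12*1 + 0 = 12.
  i=2: a_2=3, p_2 = 3*145 + 12 = 447, q_2 = 3*12 + 1 = 37.
  i=3: a_3=8, p_3 = 8*447 + 145 = 3721, q_3 = 8*37 + 12 = 308.
  i=4: a_4=3, p_4 = 3*3721 + 447 = 11610, q_4 = 3*308 + 37 = 961.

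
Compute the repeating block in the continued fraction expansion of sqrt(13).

Write x_i = (sqrt(13) + m_i)/d_i with (m_0, d_0) = (0, 1). a_0 = floor(sqrt(13)) = 3, since 3^2 = 9 <= 13 < 16 = 4^2.
Iterate m_{i+1} = d_i*a_i - m_i, d_{i+1} = (13 - m_{i+1}^2)/d_i, a_{i+1} = floor((a_0 + m_{i+1})/d_{i+1}):
  m_1 = 1*3 - 0 = 3, d_1 = (13 - 3^2)/1 = 4/1 = 4, a_1 = floor((3 + 3)/4) = 1.
  m_2 = 4*1 - 3 = 1, d_2 = (13 - 1^2)/4 = 12/4 = 3, a_2 = floor((3 + 1)/3) = 1.
  m_3 = 3*1 - 1 = 2, d_3 = (13 - 2^2)/3 = 9/3 = 3, a_3 = floor((3 + 2)/3) = 1.
  m_4 = 3*1 - 2 = 1, d_4 = (13 - 1^2)/3 = 12/3 = 4, a_4 = floor((3 + 1)/4) = 1.
  m_5 = 4*1 - 1 = 3, d_5 = (13 - 3^2)/4 = 4/4 = 1, a_5 = floor((3 + 3)/1) = 6.
  m_6 = 1*6 - 3 = 3, d_6 = (13 - 3^2)/1 = 4/1 = 4: (m_6, d_6) = (m_1, d_1) = (3, 4), so from here the quotients repeat a_1, ..., a_5; the period length is 5.
Hence the expansion of sqrt(13) is a_0 = 3 followed by the repeating block 1, 1, 1, 1, 6 (period 5).

[3; (1, 1, 1, 1, 6)]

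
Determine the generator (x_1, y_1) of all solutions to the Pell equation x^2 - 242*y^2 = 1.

(x, y) = (19601, 1260)

First expand sqrt(242) as a continued fraction. With x_i = (sqrt(242) + m_i)/d_i and (m_0, d_0) = (0, 1): a_0 = floor(sqrt(242)) = 15, since 15^2 = 225 <= 242 < 256 = 16^2.
Iterate m_{i+1} = d_i*a_i - m_i, d_{i+1} = (242 - m_{i+1}^2)/d_i, a_{i+1} = floor((a_0 + m_{i+1})/d_{i+1}):
  m_1 = 1*15 - 0 = 15, d_1 = (242 - 15^2)/1 = 17/1 = 17, a_1 = floor((15 + 15)/17) = 1.
  m_2 = 17*1 - 15 = 2, d_2 = (242 - 2^2)/17 = 238/17 = 14, a_2 = floor((15 + 2)/14) = 1.
  m_3 = 14*1 - 2 = 12, d_3 = (242 - 12^2)/14 = 98/14 = 7, a_3 = floor((15 + 12)/7) = 3.
  m_4 = 7*3 - 12 = 9, d_4 = (242 - 9^2)/7 = 161/7 = 23, a_4 = floor((15 + 9)/23) = 1.
  m_5 = 23*1 - 9 = 14, d_5 = (242 - 14^2)/23 = 46/23 = 2, a_5 = floor((15 + 14)/2) = 14.
  m_6 = 2*14 - 14 = 14, d_6 = (242 - 14^2)/2 = 46/2 = 23, a_6 = floor((15 + 14)/23) = 1.
  m_7 = 23*1 - 14 = 9, d_7 = (242 - 9^2)/23 = 161/23 = 7, a_7 = floor((15 + 9)/7) = 3.
  m_8 = 7*3 - 9 = 12, d_8 = (242 - 12^2)/7 = 98/7 = 14, a_8 = floor((15 + 12)/14) = 1.
  m_9 = 14*1 - 12 = 2, d_9 = (242 - 2^2)/14 = 238/14 = 17, a_9 = floor((15 + 2)/17) = 1.
  m_10 = 17*1 - 2 = 15, d_10 = (242 - 15^2)/17 = 17/17 = 1, a_10 = floor((15 + 15)/1) = 30.
  m_11 = 1*30 - 15 = 15, d_11 = (242 - 15^2)/1 = 17/1 = 17: (m_11, d_11) = (m_1, d_1) = (15, 17), so from here the quotients repeat a_1, ..., a_10; the period length is 10.
So sqrt(242) = [15; (1, 1, 3, 1, 14, 1, 3, 1, 1, 30)] with period length k = 10.
k is even, so the fundamental solution of x^2 - 242y^2 = 1 is (p_{k-1}, q_{k-1}) = (p_9, q_9); compute convergents through index 9.
Convergents (p_i = a_i*p_{i-1} + p_{i-2}, q_i = a_i*q_{i-1} + q_{i-2} with p_{-2}=0, p_{-1}=1, q_{-2}=1, q_{-1}=0):
  i=0: a_0=15, p_0 = 15*1 + 0 = 15, q_0 = 15*0 + 1 = 1.
  i=1: a_1=1, p_1 = 1*15 + 1 = 16, q_1 = 1*1 + 0 = 1.
  i=2: a_2=1, p_2 = 1*16 + 15 = 31, q_2 = 1*1 + 1 = 2.
  i=3: a_3=3, p_3 = 3*31 + 16 = 109, q_3 = 3*2 + 1 = 7.
  i=4: a_4=1, p_4 = 1*109 + 31 = 140, q_4 = 1*7 + 2 = 9.
  i=5: a_5=14, p_5 = 14*140 + 109 = 2069, q_5 = 14*9 + 7 = 133.
  i=6: a_6=1, p_6 = 1*2069 + 140 = 2209, q_6 = 1*133 + 9 = 142.
  i=7: a_7=3, p_7 = 3*2209 + 2069 = 8696, q_7 = 3*142 + 133 = 559.
  i=8: a_8=1, p_8 = 1*8696 + 2209 = 10905, q_8 = 1*559 + 142 = 701.
  i=9: a_9=1, p_9 = 1*10905 + 8696 = 19601, q_9 = 1*701 + 559 = 1260.
Check: 19601^2 - 242*1260^2 = 384199201 - 384199200 = 1, so (x, y) = (19601, 1260) solves the equation, and by the theorem it is the least positive solution.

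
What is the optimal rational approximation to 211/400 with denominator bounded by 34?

10/19

Expand x = 211/400 as a continued fraction with the Euclidean algorithm:
  211 = 0*400 + 211, so a_0 = 0.
  400 = 1*211 + 189, so a_1 = 1.
  211 = 1*189 + 22, so a_2 = 1.
  189 = 8*22 + 13, so a_3 = 8.
  22 = 1*13 + 9, so a_4 = 1.
  13 = 1*9 + 4, so a_5 = 1.
  9 = 2*4 + 1, so a_6 = 2.
  4 = 4*1 + 0, so a_7 = 4.
so x = [0; 1, 1, 8, 1, 1, 2, 4].
Convergents (p_i = a_i*p_{i-1} + p_{i-2}, q_i = a_i*q_{i-1} + q_{i-2} with p_{-2}=0, p_{-1}=1, q_{-2}=1, q_{-1}=0), until the denominator exceeds 34:
  i=0: a_0=0, p_0 = 0*1 + 0 = 0, q_0 = 0*0 + 1 = 1.
  i=1: a_1=1, p_1 = 1*0 + 1 = 1, q_1 = 1*1 + 0 = 1.
  i=2: a_2=1, p_2 = 1*1 + 0 = 1, q_2 = 1*1 + 1 = 2.
  i=3: a_3=8, p_3 = 8*1 + 1 = 9, q_3 = 8*2 + 1 = 17.
  i=4: a_4=1, p_4 = 1*9 + 1 = 10, q_4 = 1*17 + 2 = 19.
  i=5: a_5=1, p_5 = 1*10 + 9 = 19, q_5 = 1*19 + 17 = 36.
q_5 = 36 > 34, so the last convergent with denominator <= 34 is p_4/q_4 = 10/19.
The closest fraction with denominator <= 34 is either p_4/q_4 or the intermediate fraction (k*p_4 + p_3)/(k*q_4 + q_3) with the largest k >= 1 whose denominator stays <= 34; these approach x as k grows, and every other convergent or intermediate fraction in range is farther away.
Largest k: floor((34 - q_3)/q_4) = floor((34 - 17)/19) = 0.
Since k = 0, no intermediate fraction beyond p_4/q_4 has denominator <= 34, so the convergent 10/19 is the closest (its error is |211*19 - 10*400|/(400*19) = 9/7600).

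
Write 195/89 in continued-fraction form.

Run the Euclidean algorithm on 195 and 89; the successive quotients are the partial quotients a_0, a_1, ... (each step inverts the fractional part left over by the previous one):
  195 = 2*89 + 17, so a_0 = 2.
  89 = 5*17 + 4, so a_1 = 5.
  17 = 4*4 + 1, so a_2 = 4.
  4 = 4*1 + 0, so a_3 = 4.
The remainder reaches 0 after 4 divisions, so the expansion has 4 partial quotients, read off in order.

[2; 5, 4, 4]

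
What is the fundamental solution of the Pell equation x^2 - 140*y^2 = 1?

First expand sqrt(140) as a continued fraction. With x_i = (sqrt(140) + m_i)/d_i and (m_0, d_0) = (0, 1): a_0 = floor(sqrt(140)) = 11, since 11^2 = 121 <= 140 < 144 = 12^2.
Iterate m_{i+1} = d_i*a_i - m_i, d_{i+1} = (140 - m_{i+1}^2)/d_i, a_{i+1} = floor((a_0 + m_{i+1})/d_{i+1}):
  m_1 = 1*11 - 0 = 11, d_1 = (140 - 11^2)/1 = 19/1 = 19, a_1 = floor((11 + 11)/19) = 1.
  m_2 = 19*1 - 11 = 8, d_2 = (140 - 8^2)/19 = 76/19 = 4, a_2 = floor((11 + 8)/4) = 4.
  m_3 = 4*4 - 8 = 8, d_3 = (140 - 8^2)/4 = 76/4 = 19, a_3 = floor((11 + 8)/19) = 1.
  m_4 = 19*1 - 8 = 11, d_4 = (140 - 11^2)/19 = 19/19 = 1, a_4 = floor((11 + 11)/1) = 22.
  m_5 = 1*22 - 11 = 11, d_5 = (140 - 11^2)/1 = 19/1 = 19: (m_5, d_5) = (m_1, d_1) = (11, 19), so from here the quotients repeat a_1, ..., a_4; the period length is 4.
So sqrt(140) = [11; (1, 4, 1, 22)] with period length k = 4.
k is even, so the fundamental solution of x^2 - 140y^2 = 1 is (p_{k-1}, q_{k-1}) = (p_3, q_3); compute convergents through index 3.
Convergents (p_i = a_i*p_{i-1} + p_{i-2}, q_i = a_i*q_{i-1} + q_{i-2} with p_{-2}=0, p_{-1}=1, q_{-2}=1, q_{-1}=0):
  i=0: a_0=11, p_0 = 11*1 + 0 = 11, q_0 = 11*0 + 1 = 1.
  i=1: a_1=1, p_1 = 1*11 + 1 = 12, q_1 = 1*1 + 0 = 1.
  i=2: a_2=4, p_2 = 4*12 + 11 = 59, q_2 = 4*1 + 1 = 5.
  i=3: a_3=1, p_3 = 1*59 + 12 = 71, q_3 = 1*5 + 1 = 6.
Check: 71^2 - 140*6^2 = 5041 - 5040 = 1, so (x, y) = (71, 6) solves the equation, and by the theorem it is the least positive solution.

(x, y) = (71, 6)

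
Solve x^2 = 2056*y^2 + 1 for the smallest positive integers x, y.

(x, y) = (4625, 102)

First expand sqrt(2056) as a continued fraction. With x_i = (sqrt(2056) + m_i)/d_i and (m_0, d_0) = (0, 1): a_0 = floor(sqrt(2056)) = 45, since 45^2 = 2025 <= 2056 < 2116 = 46^2.
Iterate m_{i+1} = d_i*a_i - m_i, d_{i+1} = (2056 - m_{i+1}^2)/d_i, a_{i+1} = floor((a_0 + m_{i+1})/d_{i+1}):
  m_1 = 1*45 - 0 = 45, d_1 = (2056 - 45^2)/1 = 31/1 = 31, a_1 = floor((45 + 45)/31) = 2.
  m_2 = 31*2 - 45 = 17, d_2 = (2056 - 17^2)/31 = 1767/31 = 57, a_2 = floor((45 + 17)/57) = 1.
  m_3 = 57*1 - 17 = 40, d_3 = (2056 - 40^2)/57 = 456/57 = 8, a_3 = floor((45 + 40)/8) = 10.
  m_4 = 8*10 - 40 = 40, d_4 = (2056 - 40^2)/8 = 456/8 = 57, a_4 = floor((45 + 40)/57) = 1.
  m_5 = 57*1 - 40 = 17, d_5 = (2056 - 17^2)/57 = 1767/57 = 31, a_5 = floor((45 + 17)/31) = 2.
  m_6 = 31*2 - 17 = 45, d_6 = (2056 - 45^2)/31 = 31/31 = 1, a_6 = floor((45 + 45)/1) = 90.
  m_7 = 1*90 - 45 = 45, d_7 = (2056 - 45^2)/1 = 31/1 = 31: (m_7, d_7) = (m_1, d_1) = (45, 31), so from here the quotients repeat a_1, ..., a_6; the period length is 6.
So sqrt(2056) = [45; (2, 1, 10, 1, 2, 90)] with period length k = 6.
k is even, so the fundamental solution of x^2 - 2056y^2 = 1 is (p_{k-1}, q_{k-1}) = (p_5, q_5); compute convergents through index 5.
Convergents (p_i = a_i*p_{i-1} + p_{i-2}, q_i = a_i*q_{i-1} + q_{i-2} with p_{-2}=0, p_{-1}=1, q_{-2}=1, q_{-1}=0):
  i=0: a_0=45, p_0 = 45*1 + 0 = 45, q_0 = 45*0 + 1 = 1.
  i=1: a_1=2, p_1 = 2*45 + 1 = 91, q_1 = 2*1 + 0 = 2.
  i=2: a_2=1, p_2 = 1*91 + 45 = 136, q_2 = 1*2 + 1 = 3.
  i=3: a_3=10, p_3 = 10*136 + 91 = 1451, q_3 = 10*3 + 2 = 32.
  i=4: a_4=1, p_4 = 1*1451 + 136 = 1587, q_4 = 1*32 + 3 = 35.
  i=5: a_5=2, p_5 = 2*1587 + 1451 = 4625, q_5 = 2*35 + 32 = 102.
Check: 4625^2 - 2056*102^2 = 21390625 - 21390624 = 1, so (x, y) = (4625, 102) solves the equation, and by the theorem it is the least positive solution.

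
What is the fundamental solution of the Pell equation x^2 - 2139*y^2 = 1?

(x, y) = (185, 4)

First expand sqrt(2139) as a continued fraction. With x_i = (sqrt(2139) + m_i)/d_i and (m_0, d_0) = (0, 1): a_0 = floor(sqrt(2139)) = 46, since 46^2 = 2116 <= 2139 < 2209 = 47^2.
Iterate m_{i+1} = d_i*a_i - m_i, d_{i+1} = (2139 - m_{i+1}^2)/d_i, a_{i+1} = floor((a_0 + m_{i+1})/d_{i+1}):
  m_1 = 1*46 - 0 = 46, d_1 = (2139 - 46^2)/1 = 23/1 = 23, a_1 = floor((46 + 46)/23) = 4.
  m_2 = 23*4 - 46 = 46, d_2 = (2139 - 46^2)/23 = 23/23 = 1, a_2 = floor((46 + 46)/1) = 92.
  m_3 = 1*92 - 46 = 46, d_3 = (2139 - 46^2)/1 = 23/1 = 23: (m_3, d_3) = (m_1, d_1) = (46, 23), so from here the quotients repeat a_1, a_2; the period length is 2.
So sqrt(2139) = [46; (4, 92)] with period length k = 2.
k is even, so the fundamental solution of x^2 - 2139y^2 = 1 is (p_{k-1}, q_{k-1}) = (p_1, q_1); compute convergents through index 1.
Convergents (p_i = a_i*p_{i-1} + p_{i-2}, q_i = a_i*q_{i-1} + q_{i-2} with p_{-2}=0, p_{-1}=1, q_{-2}=1, q_{-1}=0):
  i=0: a_0=46, p_0 = 46*1 + 0 = 46, q_0 = 46*0 + 1 = 1.
  i=1: a_1=4, p_1 = 4*46 + 1 = 185, q_1 = 4*1 + 0 = 4.
Check: 185^2 - 2139*4^2 = 34225 - 34224 = 1, so (x, y) = (185, 4) solves the equation, and by the theorem it is the least positive solution.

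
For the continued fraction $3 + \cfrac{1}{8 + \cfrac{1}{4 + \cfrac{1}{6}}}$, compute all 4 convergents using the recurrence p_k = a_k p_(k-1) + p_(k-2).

Using the convergent recurrence p_i = a_i*p_{i-1} + p_{i-2}, q_i = a_i*q_{i-1} + q_{i-2} with p_{-2}=0, p_{-1}=1, q_{-2}=1, q_{-1}=0:
  i=0: a_0=3, p_0 = 3*1 + 0 = 3, q_0 = 3*0 + 1 = 1.
  i=1: a_1=8, p_1 = 8*3 + 1 = 25, q_1 = 8*1 + 0 = 8.
  i=2: a_2=4, p_2 = 4*25 + 3 = 103, q_2 = 4*8 + 1 = 33.
  i=3: a_3=6, p_3 = 6*103 + 25 = 643, q_3 = 6*33 + 8 = 206.

3/1, 25/8, 103/33, 643/206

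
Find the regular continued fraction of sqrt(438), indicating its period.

Write x_i = (sqrt(438) + m_i)/d_i with (m_0, d_0) = (0, 1). a_0 = floor(sqrt(438)) = 20, since 20^2 = 400 <= 438 < 441 = 21^2.
Iterate m_{i+1} = d_i*a_i - m_i, d_{i+1} = (438 - m_{i+1}^2)/d_i, a_{i+1} = floor((a_0 + m_{i+1})/d_{i+1}):
  m_1 = 1*20 - 0 = 20, d_1 = (438 - 20^2)/1 = 38/1 = 38, a_1 = floor((20 + 20)/38) = 1.
  m_2 = 38*1 - 20 = 18, d_2 = (438 - 18^2)/38 = 114/38 = 3, a_2 = floor((20 + 18)/3) = 12.
  m_3 = 3*12 - 18 = 18, d_3 = (438 - 18^2)/3 = 114/3 = 38, a_3 = floor((20 + 18)/38) = 1.
  m_4 = 38*1 - 18 = 20, d_4 = (438 - 20^2)/38 = 38/38 = 1, a_4 = floor((20 + 20)/1) = 40.
  m_5 = 1*40 - 20 = 20, d_5 = (438 - 20^2)/1 = 38/1 = 38: (m_5, d_5) = (m_1, d_1) = (20, 38), so from here the quotients repeat a_1, ..., a_4; the period length is 4.
Hence the expansion of sqrt(438) is a_0 = 20 followed by the repeating block 1, 12, 1, 40 (period 4).

[20; (1, 12, 1, 40)]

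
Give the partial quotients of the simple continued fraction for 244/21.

[11; 1, 1, 1, 1, 1, 2]

Run the Euclidean algorithm on 244 and 21; the successive quotients are the partial quotients a_0, a_1, ... (each step inverts the fractional part left over by the previous one):
  244 = 11*21 + 13, so a_0 = 11.
  21 = 1*13 + 8, so a_1 = 1.
  13 = 1*8 + 5, so a_2 = 1.
  8 = 1*5 + 3, so a_3 = 1.
  5 = 1*3 + 2, so a_4 = 1.
  3 = 1*2 + 1, so a_5 = 1.
  2 = 2*1 + 0, so a_6 = 2.
The remainder reaches 0 after 7 divisions, so the expansion has 7 partial quotients, read off in order.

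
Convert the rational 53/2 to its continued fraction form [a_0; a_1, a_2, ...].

[26; 2]

Run the Euclidean algorithm on 53 and 2; the successive quotients are the partial quotients a_0, a_1, ... (each step inverts the fractional part left over by the previous one):
  53 = 26*2 + 1, so a_0 = 26.
  2 = 2*1 + 0, so a_1 = 2.
The remainder reaches 0 after 2 divisions, so the expansion has 2 partial quotients, read off in order.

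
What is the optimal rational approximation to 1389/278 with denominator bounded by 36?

5/1

Expand x = 1389/278 as a continued fraction with the Euclidean algorithm:
  1389 = 4*278 + 277, so a_0 = 4.
  278 = 1*277 + 1, so a_1 = 1.
  277 = 277*1 + 0, so a_2 = 277.
so x = [4; 1, 277].
Convergents (p_i = a_i*p_{i-1} + p_{i-2}, q_i = a_i*q_{i-1} + q_{i-2} with p_{-2}=0, p_{-1}=1, q_{-2}=1, q_{-1}=0), until the denominator exceeds 36:
  i=0: a_0=4, p_0 = 4*1 + 0 = 4, q_0 = 4*0 + 1 = 1.
  i=1: a_1=1, p_1 = 1*4 + 1 = 5, q_1 = 1*1 + 0 = 1.
  i=2: a_2=277, p_2 = 277*5 + 4 = 1389, q_2 = 277*1 + 1 = 278.
q_2 = 278 > 36, so the last convergent with denominator <= 36 is p_1/q_1 = 5/1.
The closest fraction with denominator <= 36 is either p_1/q_1 or the intermediate fraction (k*p_1 + p_0)/(k*q_1 + q_0) with the largest k >= 1 whose denominator stays <= 36; these approach x as k grows, and every other convergent or intermediate fraction in range is farther away.
Largest k: floor((36 - q_0)/q_1) = floor((36 - 1)/1) = 35.
That gives (35*5 + 4)/(35*1 + 1) = 179/36.
Compare the errors: |x - 5/1| = |1389*1 - 5*278|/(278*1) = 1/278, and |x - 179/36| = |1389*36 - 179*278|/(278*36) = 242/10008.
Cross-multiplying, 1*10008 = 10008 < 67276 = 242*278, so 1/278 is smaller: the convergent 5/1 is closer to x than 179/36.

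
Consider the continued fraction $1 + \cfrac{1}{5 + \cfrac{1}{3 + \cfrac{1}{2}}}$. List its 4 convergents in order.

1/1, 6/5, 19/16, 44/37

Using the convergent recurrence p_i = a_i*p_{i-1} + p_{i-2}, q_i = a_i*q_{i-1} + q_{i-2} with p_{-2}=0, p_{-1}=1, q_{-2}=1, q_{-1}=0:
  i=0: a_0=1, p_0 = 1*1 + 0 = 1, q_0 = 1*0 + 1 = 1.
  i=1: a_1=5, p_1 = 5*1 + 1 = 6, q_1 = 5*1 + 0 = 5.
  i=2: a_2=3, p_2 = 3*6 + 1 = 19, q_2 = 3*5 + 1 = 16.
  i=3: a_3=2, p_3 = 2*19 + 6 = 44, q_3 = 2*16 + 5 = 37.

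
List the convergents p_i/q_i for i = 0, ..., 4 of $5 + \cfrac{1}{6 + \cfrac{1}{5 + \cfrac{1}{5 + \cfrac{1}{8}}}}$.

Using the convergent recurrence p_i = a_i*p_{i-1} + p_{i-2}, q_i = a_i*q_{i-1} + q_{i-2} with p_{-2}=0, p_{-1}=1, q_{-2}=1, q_{-1}=0:
  i=0: a_0=5, p_0 = 5*1 + 0 = 5, q_0 = 5*0 + 1 = 1.
  i=1: a_1=6, p_1 = 6*5 + 1 = 31, q_1 = 6*1 + 0 = 6.
  i=2: a_2=5, p_2 = 5*31 + 5 = 160, q_2 = 5*6 + 1 = 31.
  i=3: a_3=5, p_3 = 5*160 + 31 = 831, q_3 = 5*31 + 6 = 161.
  i=4: a_4=8, p_4 = 8*831 + 160 = 6808, q_4 = 8*161 + 31 = 1319.

5/1, 31/6, 160/31, 831/161, 6808/1319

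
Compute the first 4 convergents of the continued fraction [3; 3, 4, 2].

3/1, 10/3, 43/13, 96/29

Using the convergent recurrence p_i = a_i*p_{i-1} + p_{i-2}, q_i = a_i*q_{i-1} + q_{i-2} with p_{-2}=0, p_{-1}=1, q_{-2}=1, q_{-1}=0:
  i=0: a_0=3, p_0 = 3*1 + 0 = 3, q_0 = 3*0 + 1 = 1.
  i=1: a_1=3, p_1 = 3*3 + 1 = 10, q_1 = 3*1 + 0 = 3.
  i=2: a_2=4, p_2 = 4*10 + 3 = 43, q_2 = 4*3 + 1 = 13.
  i=3: a_3=2, p_3 = 2*43 + 10 = 96, q_3 = 2*13 + 3 = 29.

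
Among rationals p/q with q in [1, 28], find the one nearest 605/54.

Expand x = 605/54 as a continued fraction with the Euclidean algorithm:
  605 = 11*54 + 11, so a_0 = 11.
  54 = 4*11 + 10, so a_1 = 4.
  11 = 1*10 + 1, so a_2 = 1.
  10 = 10*1 + 0, so a_3 = 10.
so x = [11; 4, 1, 10].
Convergents (p_i = a_i*p_{i-1} + p_{i-2}, q_i = a_i*q_{i-1} + q_{i-2} with p_{-2}=0, p_{-1}=1, q_{-2}=1, q_{-1}=0), until the denominator exceeds 28:
  i=0: a_0=11, p_0 = 11*1 + 0 = 11, q_0 = 11*0 + 1 = 1.
  i=1: a_1=4, p_1 = 4*11 + 1 = 45, q_1 = 4*1 + 0 = 4.
  i=2: a_2=1, p_2 = 1*45 + 11 = 56, q_2 = 1*4 + 1 = 5.
  i=3: a_3=10, p_3 = 10*56 + 45 = 605, q_3 = 10*5 + 4 = 54.
q_3 = 54 > 28, so the last convergent with denominator <= 28 is p_2/q_2 = 56/5.
The closest fraction with denominator <= 28 is either p_2/q_2 or the intermediate fraction (k*p_2 + p_1)/(k*q_2 + q_1) with the largest k >= 1 whose denominator stays <= 28; these approach x as k grows, and every other convergent or intermediate fraction in range is farther away.
Largest k: floor((28 - q_1)/q_2) = floor((28 - 4)/5) = 4.
That gives (4*56 + 45)/(4*5 + 4) = 269/24.
Compare the errors: |x - 56/5| = |605*5 - 56*54|/(54*5) = 1/270, and |x - 269/24| = |605*24 - 269*54|/(54*24) = 6/1296.
Cross-multiplying, 1*1296 = 1296 < 1620 = 6*270, so 1/270 is smaller: the convergent 56/5 is closer to x than 269/24.

56/5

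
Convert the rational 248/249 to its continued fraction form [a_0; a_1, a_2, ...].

[0; 1, 248]

Run the Euclidean algorithm on 248 and 249; the successive quotients are the partial quotients a_0, a_1, ... (each step inverts the fractional part left over by the previous one):
  248 = 0*249 + 248, so a_0 = 0.
  249 = 1*248 + 1, so a_1 = 1.
  248 = 248*1 + 0, so a_2 = 248.
The remainder reaches 0 after 3 divisions, so the expansion has 3 partial quotients, read off in order.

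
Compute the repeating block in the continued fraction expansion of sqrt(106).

[10; (3, 2, 1, 1, 1, 1, 2, 3, 20)]

Write x_i = (sqrt(106) + m_i)/d_i with (m_0, d_0) = (0, 1). a_0 = floor(sqrt(106)) = 10, since 10^2 = 100 <= 106 < 121 = 11^2.
Iterate m_{i+1} = d_i*a_i - m_i, d_{i+1} = (106 - m_{i+1}^2)/d_i, a_{i+1} = floor((a_0 + m_{i+1})/d_{i+1}):
  m_1 = 1*10 - 0 = 10, d_1 = (106 - 10^2)/1 = 6/1 = 6, a_1 = floor((10 + 10)/6) = 3.
  m_2 = 6*3 - 10 = 8, d_2 = (106 - 8^2)/6 = 42/6 = 7, a_2 = floor((10 + 8)/7) = 2.
  m_3 = 7*2 - 8 = 6, d_3 = (106 - 6^2)/7 = 70/7 = 10, a_3 = floor((10 + 6)/10) = 1.
  m_4 = 10*1 - 6 = 4, d_4 = (106 - 4^2)/10 = 90/10 = 9, a_4 = floor((10 + 4)/9) = 1.
  m_5 = 9*1 - 4 = 5, d_5 = (106 - 5^2)/9 = 81/9 = 9, a_5 = floor((10 + 5)/9) = 1.
  m_6 = 9*1 - 5 = 4, d_6 = (106 - 4^2)/9 = 90/9 = 10, a_6 = floor((10 + 4)/10) = 1.
  m_7 = 10*1 - 4 = 6, d_7 = (106 - 6^2)/10 = 70/10 = 7, a_7 = floor((10 + 6)/7) = 2.
  m_8 = 7*2 - 6 = 8, d_8 = (106 - 8^2)/7 = 42/7 = 6, a_8 = floor((10 + 8)/6) = 3.
  m_9 = 6*3 - 8 = 10, d_9 = (106 - 10^2)/6 = 6/6 = 1, a_9 = floor((10 + 10)/1) = 20.
  m_10 = 1*20 - 10 = 10, d_10 = (106 - 10^2)/1 = 6/1 = 6: (m_10, d_10) = (m_1, d_1) = (10, 6), so from here the quotients repeat a_1, ..., a_9; the period length is 9.
Hence the expansion of sqrt(106) is a_0 = 10 followed by the repeating block 3, 2, 1, 1, 1, 1, 2, 3, 20 (period 9).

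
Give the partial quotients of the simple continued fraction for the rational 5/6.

Run the Euclidean algorithm on 5 and 6; the successive quotients are the partial quotients a_0, a_1, ... (each step inverts the fractional part left over by the previous one):
  5 = 0*6 + 5, so a_0 = 0.
  6 = 1*5 + 1, so a_1 = 1.
  5 = 5*1 + 0, so a_2 = 5.
The remainder reaches 0 after 3 divisions, so the expansion has 3 partial quotients, read off in order.

[0; 1, 5]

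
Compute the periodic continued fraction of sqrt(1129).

[33; (1, 1, 1, 1, 66)]

Write x_i = (sqrt(1129) + m_i)/d_i with (m_0, d_0) = (0, 1). a_0 = floor(sqrt(1129)) = 33, since 33^2 = 1089 <= 1129 < 1156 = 34^2.
Iterate m_{i+1} = d_i*a_i - m_i, d_{i+1} = (1129 - m_{i+1}^2)/d_i, a_{i+1} = floor((a_0 + m_{i+1})/d_{i+1}):
  m_1 = 1*33 - 0 = 33, d_1 = (1129 - 33^2)/1 = 40/1 = 40, a_1 = floor((33 + 33)/40) = 1.
  m_2 = 40*1 - 33 = 7, d_2 = (1129 - 7^2)/40 = 1080/40 = 27, a_2 = floor((33 + 7)/27) = 1.
  m_3 = 27*1 - 7 = 20, d_3 = (1129 - 20^2)/27 = 729/27 = 27, a_3 = floor((33 + 20)/27) = 1.
  m_4 = 27*1 - 20 = 7, d_4 = (1129 - 7^2)/27 = 1080/27 = 40, a_4 = floor((33 + 7)/40) = 1.
  m_5 = 40*1 - 7 = 33, d_5 = (1129 - 33^2)/40 = 40/40 = 1, a_5 = floor((33 + 33)/1) = 66.
  m_6 = 1*66 - 33 = 33, d_6 = (1129 - 33^2)/1 = 40/1 = 40: (m_6, d_6) = (m_1, d_1) = (33, 40), so from here the quotients repeat a_1, ..., a_5; the period length is 5.
Hence the expansion of sqrt(1129) is a_0 = 33 followed by the repeating block 1, 1, 1, 1, 66 (period 5).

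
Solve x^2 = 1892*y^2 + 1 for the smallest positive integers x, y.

(x, y) = (87, 2)

First expand sqrt(1892) as a continued fraction. With x_i = (sqrt(1892) + m_i)/d_i and (m_0, d_0) = (0, 1): a_0 = floor(sqrt(1892)) = 43, since 43^2 = 1849 <= 1892 < 1936 = 44^2.
Iterate m_{i+1} = d_i*a_i - m_i, d_{i+1} = (1892 - m_{i+1}^2)/d_i, a_{i+1} = floor((a_0 + m_{i+1})/d_{i+1}):
  m_1 = 1*43 - 0 = 43, d_1 = (1892 - 43^2)/1 = 43/1 = 43, a_1 = floor((43 + 43)/43) = 2.
  m_2 = 43*2 - 43 = 43, d_2 = (1892 - 43^2)/43 = 43/43 = 1, a_2 = floor((43 + 43)/1) = 86.
  m_3 = 1*86 - 43 = 43, d_3 = (1892 - 43^2)/1 = 43/1 = 43: (m_3, d_3) = (m_1, d_1) = (43, 43), so from here the quotients repeat a_1, a_2; the period length is 2.
So sqrt(1892) = [43; (2, 86)] with period length k = 2.
k is even, so the fundamental solution of x^2 - 1892y^2 = 1 is (p_{k-1}, q_{k-1}) = (p_1, q_1); compute convergents through index 1.
Convergents (p_i = a_i*p_{i-1} + p_{i-2}, q_i = a_i*q_{i-1} + q_{i-2} with p_{-2}=0, p_{-1}=1, q_{-2}=1, q_{-1}=0):
  i=0: a_0=43, p_0 = 43*1 + 0 = 43, q_0 = 43*0 + 1 = 1.
  i=1: a_1=2, p_1 = 2*43 + 1 = 87, q_1 = 2*1 + 0 = 2.
Check: 87^2 - 1892*2^2 = 7569 - 7568 = 1, so (x, y) = (87, 2) solves the equation, and by the theorem it is the least positive solution.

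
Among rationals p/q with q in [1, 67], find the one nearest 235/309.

35/46

Expand x = 235/309 as a continued fraction with the Euclidean algorithm:
  235 = 0*309 + 235, so a_0 = 0.
  309 = 1*235 + 74, so a_1 = 1.
  235 = 3*74 + 13, so a_2 = 3.
  74 = 5*13 + 9, so a_3 = 5.
  13 = 1*9 + 4, so a_4 = 1.
  9 = 2*4 + 1, so a_5 = 2.
  4 = 4*1 + 0, so a_6 = 4.
so x = [0; 1, 3, 5, 1, 2, 4].
Convergents (p_i = a_i*p_{i-1} + p_{i-2}, q_i = a_i*q_{i-1} + q_{i-2} with p_{-2}=0, p_{-1}=1, q_{-2}=1, q_{-1}=0), until the denominator exceeds 67:
  i=0: a_0=0, p_0 = 0*1 + 0 = 0, q_0 = 0*0 + 1 = 1.
  i=1: a_1=1, p_1 = 1*0 + 1 = 1, q_1 = 1*1 + 0 = 1.
  i=2: a_2=3, p_2 = 3*1 + 0 = 3, q_2 = 3*1 + 1 = 4.
  i=3: a_3=5, p_3 = 5*3 + 1 = 16, q_3 = 5*4 + 1 = 21.
  i=4: a_4=1, p_4 = 1*16 + 3 = 19, q_4 = 1*21 + 4 = 25.
  i=5: a_5=2, p_5 = 2*19 + 16 = 54, q_5 = 2*25 + 21 = 71.
q_5 = 71 > 67, so the last convergent with denominator <= 67 is p_4/q_4 = 19/25.
The closest fraction with denominator <= 67 is either p_4/q_4 or the intermediate fraction (k*p_4 + p_3)/(k*q_4 + q_3) with the largest k >= 1 whose denominator stays <= 67; these approach x as k grows, and every other convergent or intermediate fraction in range is farther away.
Largest k: floor((67 - q_3)/q_4) = floor((67 - 21)/25) = 1.
That gives (1*19 + 16)/(1*25 + 21) = 35/46.
Compare the errors: |x - 19/25| = |235*25 - 19*309|/(309*25) = 4/7725, and |x - 35/46| = |235*46 - 35*309|/(309*46) = 5/14214.
Cross-multiplying, 5*7725 = 38625 < 56856 = 4*14214, so 5/14214 is smaller: the intermediate fraction 35/46 is closer to x than 19/25.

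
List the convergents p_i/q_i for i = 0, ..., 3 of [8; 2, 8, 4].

8/1, 17/2, 144/17, 593/70

Using the convergent recurrence p_i = a_i*p_{i-1} + p_{i-2}, q_i = a_i*q_{i-1} + q_{i-2} with p_{-2}=0, p_{-1}=1, q_{-2}=1, q_{-1}=0:
  i=0: a_0=8, p_0 = 8*1 + 0 = 8, q_0 = 8*0 + 1 = 1.
  i=1: a_1=2, p_1 = 2*8 + 1 = 17, q_1 = 2*1 + 0 = 2.
  i=2: a_2=8, p_2 = 8*17 + 8 = 144, q_2 = 8*2 + 1 = 17.
  i=3: a_3=4, p_3 = 4*144 + 17 = 593, q_3 = 4*17 + 2 = 70.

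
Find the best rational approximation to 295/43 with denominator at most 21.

Expand x = 295/43 as a continued fraction with the Euclidean algorithm:
  295 = 6*43 + 37, so a_0 = 6.
  43 = 1*37 + 6, so a_1 = 1.
  37 = 6*6 + 1, so a_2 = 6.
  6 = 6*1 + 0, so a_3 = 6.
so x = [6; 1, 6, 6].
Convergents (p_i = a_i*p_{i-1} + p_{i-2}, q_i = a_i*q_{i-1} + q_{i-2} with p_{-2}=0, p_{-1}=1, q_{-2}=1, q_{-1}=0), until the denominator exceeds 21:
  i=0: a_0=6, p_0 = 6*1 + 0 = 6, q_0 = 6*0 + 1 = 1.
  i=1: a_1=1, p_1 = 1*6 + 1 = 7, q_1 = 1*1 + 0 = 1.
  i=2: a_2=6, p_2 = 6*7 + 6 = 48, q_2 = 6*1 + 1 = 7.
  i=3: a_3=6, p_3 = 6*48 + 7 = 295, q_3 = 6*7 + 1 = 43.
q_3 = 43 > 21, so the last convergent with denominator <= 21 is p_2/q_2 = 48/7.
The closest fraction with denominator <= 21 is either p_2/q_2 or the intermediate fraction (k*p_2 + p_1)/(k*q_2 + q_1) with the largest k >= 1 whose denominator stays <= 21; these approach x as k grows, and every other convergent or intermediate fraction in range is farther away.
Largest k: floor((21 - q_1)/q_2) = floor((21 - 1)/7) = 2.
That gives (2*48 + 7)/(2*7 + 1) = 103/15.
Compare the errors: |x - 48/7| = |295*7 - 48*43|/(43*7) = 1/301, and |x - 103/15| = |295*15 - 103*43|/(43*15) = 4/645.
Cross-multiplying, 1*645 = 645 < 1204 = 4*301, so 1/301 is smaller: the convergent 48/7 is closer to x than 103/15.

48/7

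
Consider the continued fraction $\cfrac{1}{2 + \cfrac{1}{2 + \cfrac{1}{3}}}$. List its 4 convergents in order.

Using the convergent recurrence p_i = a_i*p_{i-1} + p_{i-2}, q_i = a_i*q_{i-1} + q_{i-2} with p_{-2}=0, p_{-1}=1, q_{-2}=1, q_{-1}=0:
  i=0: a_0=0, p_0 = 0*1 + 0 = 0, q_0 = 0*0 + 1 = 1.
  i=1: a_1=2, p_1 = 2*0 + 1 = 1, q_1 = 2*1 + 0 = 2.
  i=2: a_2=2, p_2 = 2*1 + 0 = 2, q_2 = 2*2 + 1 = 5.
  i=3: a_3=3, p_3 = 3*2 + 1 = 7, q_3 = 3*5 + 2 = 17.

0/1, 1/2, 2/5, 7/17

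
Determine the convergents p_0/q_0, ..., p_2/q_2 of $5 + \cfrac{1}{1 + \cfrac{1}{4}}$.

5/1, 6/1, 29/5

Using the convergent recurrence p_i = a_i*p_{i-1} + p_{i-2}, q_i = a_i*q_{i-1} + q_{i-2} with p_{-2}=0, p_{-1}=1, q_{-2}=1, q_{-1}=0:
  i=0: a_0=5, p_0 = 5*1 + 0 = 5, q_0 = 5*0 + 1 = 1.
  i=1: a_1=1, p_1 = 1*5 + 1 = 6, q_1 = 1*1 + 0 = 1.
  i=2: a_2=4, p_2 = 4*6 + 5 = 29, q_2 = 4*1 + 1 = 5.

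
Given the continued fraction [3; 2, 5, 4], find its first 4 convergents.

Using the convergent recurrence p_i = a_i*p_{i-1} + p_{i-2}, q_i = a_i*q_{i-1} + q_{i-2} with p_{-2}=0, p_{-1}=1, q_{-2}=1, q_{-1}=0:
  i=0: a_0=3, p_0 = 3*1 + 0 = 3, q_0 = 3*0 + 1 = 1.
  i=1: a_1=2, p_1 = 2*3 + 1 = 7, q_1 = 2*1 + 0 = 2.
  i=2: a_2=5, p_2 = 5*7 + 3 = 38, q_2 = 5*2 + 1 = 11.
  i=3: a_3=4, p_3 = 4*38 + 7 = 159, q_3 = 4*11 + 2 = 46.

3/1, 7/2, 38/11, 159/46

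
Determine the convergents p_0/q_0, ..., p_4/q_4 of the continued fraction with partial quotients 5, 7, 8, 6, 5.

5/1, 36/7, 293/57, 1794/349, 9263/1802

Using the convergent recurrence p_i = a_i*p_{i-1} + p_{i-2}, q_i = a_i*q_{i-1} + q_{i-2} with p_{-2}=0, p_{-1}=1, q_{-2}=1, q_{-1}=0:
  i=0: a_0=5, p_0 = 5*1 + 0 = 5, q_0 = 5*0 + 1 = 1.
  i=1: a_1=7, p_1 = 7*5 + 1 = 36, q_1 = 7*1 + 0 = 7.
  i=2: a_2=8, p_2 = 8*36 + 5 = 293, q_2 = 8*7 + 1 = 57.
  i=3: a_3=6, p_3 = 6*293 + 36 = 1794, q_3 = 6*57 + 7 = 349.
  i=4: a_4=5, p_4 = 5*1794 + 293 = 9263, q_4 = 5*349 + 57 = 1802.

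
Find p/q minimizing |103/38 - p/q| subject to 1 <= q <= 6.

11/4

Expand x = 103/38 as a continued fraction with the Euclidean algorithm:
  103 = 2*38 + 27, so a_0 = 2.
  38 = 1*27 + 11, so a_1 = 1.
  27 = 2*11 + 5, so a_2 = 2.
  11 = 2*5 + 1, so a_3 = 2.
  5 = 5*1 + 0, so a_4 = 5.
so x = [2; 1, 2, 2, 5].
Convergents (p_i = a_i*p_{i-1} + p_{i-2}, q_i = a_i*q_{i-1} + q_{i-2} with p_{-2}=0, p_{-1}=1, q_{-2}=1, q_{-1}=0), until the denominator exceeds 6:
  i=0: a_0=2, p_0 = 2*1 + 0 = 2, q_0 = 2*0 + 1 = 1.
  i=1: a_1=1, p_1 = 1*2 + 1 = 3, q_1 = 1*1 + 0 = 1.
  i=2: a_2=2, p_2 = 2*3 + 2 = 8, q_2 = 2*1 + 1 = 3.
  i=3: a_3=2, p_3 = 2*8 + 3 = 19, q_3 = 2*3 + 1 = 7.
q_3 = 7 > 6, so the last convergent with denominator <= 6 is p_2/q_2 = 8/3.
The closest fraction with denominator <= 6 is either p_2/q_2 or the intermediate fraction (k*p_2 + p_1)/(k*q_2 + q_1) with the largest k >= 1 whose denominator stays <= 6; these approach x as k grows, and every other convergent or intermediate fraction in range is farther away.
Largest k: floor((6 - q_1)/q_2) = floor((6 - 1)/3) = 1.
That gives (1*8 + 3)/(1*3 + 1) = 11/4.
Compare the errors: |x - 8/3| = |103*3 - 8*38|/(38*3) = 5/114, and |x - 11/4| = |103*4 - 11*38|/(38*4) = 6/152.
Cross-multiplying, 6*114 = 684 < 760 = 5*152, so 6/152 is smaller: the intermediate fraction 11/4 is closer to x than 8/3.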